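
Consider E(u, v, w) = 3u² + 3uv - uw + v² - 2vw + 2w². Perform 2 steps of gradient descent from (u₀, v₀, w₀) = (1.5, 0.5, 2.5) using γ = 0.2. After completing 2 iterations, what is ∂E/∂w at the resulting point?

∇E = (6u + 3v - w, 3u + 2v - 2w, -u - 2v + 4w)
(u₁, v₁, w₁) = (1.5, 0.5, 2.5) − 0.2·(8, 0.5, 7.5) = (-0.1, 0.4, 1)
(u₂, v₂, w₂) = (-0.1, 0.4, 1) − 0.2·(-0.4, -1.5, 3.3) = (-0.02, 0.7, 0.34)
∂E/∂w at (-0.02, 0.7, 0.34) = -0.02

-0.02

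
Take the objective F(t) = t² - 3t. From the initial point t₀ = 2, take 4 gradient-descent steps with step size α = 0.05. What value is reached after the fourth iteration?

1.82805

F′(t) = 2t - 3
Step 1: F′(2) = 1; t₁ = 2 − 0.05·1 = 1.95
Step 2: F′(1.95) = 0.9; t₂ = 1.95 − 0.05·0.9 = 1.905
Step 3: F′(1.905) = 0.81; t₃ = 1.905 − 0.05·0.81 = 1.8645
Step 4: F′(1.8645) = 0.729; t₄ = 1.8645 − 0.05·0.729 = 1.82805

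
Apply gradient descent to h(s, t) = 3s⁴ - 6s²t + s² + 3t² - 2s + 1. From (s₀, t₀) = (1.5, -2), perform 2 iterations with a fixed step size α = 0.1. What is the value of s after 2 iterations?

∇h = (12s³ - 12st + 2s - 2, -6s² + 6t)
(s₁, t₁) = (1.5, -2) − 0.1·(77.5, -25.5) = (-6.25, 0.55)
(s₂, t₂) = (-6.25, 0.55) − 0.1·(-2902.9375, -231.075) = (284.04375, 23.6575)
s = 284.04375

284.04375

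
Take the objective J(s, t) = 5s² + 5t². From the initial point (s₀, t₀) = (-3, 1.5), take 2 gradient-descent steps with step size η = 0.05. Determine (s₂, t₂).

∇J = (10s, 10t)
(s₁, t₁) = (-3, 1.5) − 0.05·(-30, 15) = (-1.5, 0.75)
(s₂, t₂) = (-1.5, 0.75) − 0.05·(-15, 7.5) = (-0.75, 0.375)

(-0.75, 0.375)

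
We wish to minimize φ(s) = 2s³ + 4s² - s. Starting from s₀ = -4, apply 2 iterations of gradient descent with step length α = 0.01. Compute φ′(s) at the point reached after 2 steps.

φ′(s) = 6s² + 8s - 1
Step 1: φ′(-4) = 63; s₁ = -4 − 0.01·63 = -4.63
Step 2: φ′(-4.63) = 90.5814; s₂ = -4.63 − 0.01·90.5814 = -5.535814
φ′(s) at (-5.535814) = 138.584907855576

138.584907855576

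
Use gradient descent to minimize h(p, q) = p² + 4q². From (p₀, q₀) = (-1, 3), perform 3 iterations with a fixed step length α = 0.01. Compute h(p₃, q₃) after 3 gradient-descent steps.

∇h = (2p, 8q)
(p₁, q₁) = (-1, 3) − 0.01·(-2, 24) = (-0.98, 2.76)
(p₂, q₂) = (-0.98, 2.76) − 0.01·(-1.96, 22.08) = (-0.9604, 2.5392)
(p₃, q₃) = (-0.9604, 2.5392) − 0.01·(-1.9208, 20.3136) = (-0.941192, 2.336064)
h(-0.941192, 2.336064) = 22.714622429248

22.714622429248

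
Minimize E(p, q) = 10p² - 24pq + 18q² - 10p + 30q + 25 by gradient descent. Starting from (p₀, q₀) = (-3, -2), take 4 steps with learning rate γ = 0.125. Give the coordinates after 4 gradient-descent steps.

∇E = (20p - 24q - 10, -24p + 36q + 30)
Step 1: at (-3, -2), ∇E = (-22, 30) → (-3, -2) − 0.125·(-22, 30) = (-0.25, -5.75)
Step 2: at (-0.25, -5.75), ∇E = (123, -171) → (-0.25, -5.75) − 0.125·(123, -171) = (-15.625, 15.625)
Step 3: at (-15.625, 15.625), ∇E = (-697.5, 967.5) → (-15.625, 15.625) − 0.125·(-697.5, 967.5) = (71.5625, -105.3125)
Step 4: at (71.5625, -105.3125), ∇E = (3948.75, -5478.75) → (71.5625, -105.3125) − 0.125·(3948.75, -5478.75) = (-422.03125, 579.53125)

(-422.03125, 579.53125)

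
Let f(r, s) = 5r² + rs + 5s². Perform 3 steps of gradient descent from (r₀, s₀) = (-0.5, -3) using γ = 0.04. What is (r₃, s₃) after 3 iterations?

∇f = (10r + s, r + 10s)
(r₁, s₁) = (-0.5, -3) − 0.04·(-8, -30.5) = (-0.18, -1.78)
(r₂, s₂) = (-0.18, -1.78) − 0.04·(-3.58, -17.98) = (-0.0368, -1.0608)
(r₃, s₃) = (-0.0368, -1.0608) − 0.04·(-1.4288, -10.6448) = (0.020352, -0.635008)

(0.020352, -0.635008)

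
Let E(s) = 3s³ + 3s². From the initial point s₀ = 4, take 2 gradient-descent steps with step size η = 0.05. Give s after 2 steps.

-11.792

E′(s) = 9s² + 6s
Step 1: E′(4) = 168; s₁ = 4 − 0.05·168 = -4.4
Step 2: E′(-4.4) = 147.84; s₂ = -4.4 − 0.05·147.84 = -11.792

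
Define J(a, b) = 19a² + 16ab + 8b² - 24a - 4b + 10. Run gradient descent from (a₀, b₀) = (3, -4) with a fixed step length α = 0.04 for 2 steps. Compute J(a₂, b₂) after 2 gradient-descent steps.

∇J = (38a + 16b - 24, 16a + 16b - 4)
Step 1: at (3, -4), ∇J = (26, -20) → (3, -4) − 0.04·(26, -20) = (1.96, -3.2)
Step 2: at (1.96, -3.2), ∇J = (-0.72, -23.84) → (1.96, -3.2) − 0.04·(-0.72, -23.84) = (1.9888, -2.2464)
J(1.9888, -2.2464) = 15.29384192

15.29384192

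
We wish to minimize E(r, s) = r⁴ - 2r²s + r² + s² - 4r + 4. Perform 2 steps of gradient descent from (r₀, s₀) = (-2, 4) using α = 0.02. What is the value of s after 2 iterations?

3.975424

∇E = (4r³ - 4rs + 2r - 4, -2r² + 2s)
Step 1: at (-2, 4), ∇E = (-8, 0) → (-2, 4) − 0.02·(-8, 0) = (-1.84, 4)
Step 2: at (-1.84, 4), ∇E = (-3.158016, 1.2288) → (-1.84, 4) − 0.02·(-3.158016, 1.2288) = (-1.77683968, 3.975424)
s = 3.975424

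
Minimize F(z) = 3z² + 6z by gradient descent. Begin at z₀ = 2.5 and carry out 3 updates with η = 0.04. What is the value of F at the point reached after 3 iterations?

F′(z) = 6z + 6
Step 1: F′(2.5) = 21; z₁ = 2.5 − 0.04·21 = 1.66
Step 2: F′(1.66) = 15.96; z₂ = 1.66 − 0.04·15.96 = 1.0216
Step 3: F′(1.0216) = 12.1296; z₃ = 1.0216 − 0.04·12.1296 = 0.536416
F(0.536416) = 4.081722375168

4.081722375168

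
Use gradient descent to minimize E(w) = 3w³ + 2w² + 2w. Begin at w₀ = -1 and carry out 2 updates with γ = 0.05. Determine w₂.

E′(w) = 9w² + 4w + 2
Step 1: E′(-1) = 7; w₁ = -1 − 0.05·7 = -1.35
Step 2: E′(-1.35) = 13.0025; w₂ = -1.35 − 0.05·13.0025 = -2.000125

-2.000125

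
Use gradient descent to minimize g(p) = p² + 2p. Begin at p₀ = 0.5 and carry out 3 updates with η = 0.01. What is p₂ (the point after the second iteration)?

g′(p) = 2p + 2
Step 1: g′(0.5) = 3; p₁ = 0.5 − 0.01·3 = 0.47
Step 2: g′(0.47) = 2.94; p₂ = 0.47 − 0.01·2.94 = 0.4406

0.4406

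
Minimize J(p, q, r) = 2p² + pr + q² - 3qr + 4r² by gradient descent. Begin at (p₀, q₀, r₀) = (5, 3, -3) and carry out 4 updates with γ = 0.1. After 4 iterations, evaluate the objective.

1.43520668

∇J = (4p + r, 2q - 3r, p - 3q + 8r)
Step 1: at (5, 3, -3), ∇J = (17, 15, -28) → (5, 3, -3) − 0.1·(17, 15, -28) = (3.3, 1.5, -0.2)
Step 2: at (3.3, 1.5, -0.2), ∇J = (13, 3.6, -2.8) → (3.3, 1.5, -0.2) − 0.1·(13, 3.6, -2.8) = (2, 1.14, 0.08)
Step 3: at (2, 1.14, 0.08), ∇J = (8.08, 2.04, -0.78) → (2, 1.14, 0.08) − 0.1·(8.08, 2.04, -0.78) = (1.192, 0.936, 0.158)
Step 4: at (1.192, 0.936, 0.158), ∇J = (4.926, 1.398, -0.352) → (1.192, 0.936, 0.158) − 0.1·(4.926, 1.398, -0.352) = (0.6994, 0.7962, 0.1932)
J(0.6994, 0.7962, 0.1932) = 1.43520668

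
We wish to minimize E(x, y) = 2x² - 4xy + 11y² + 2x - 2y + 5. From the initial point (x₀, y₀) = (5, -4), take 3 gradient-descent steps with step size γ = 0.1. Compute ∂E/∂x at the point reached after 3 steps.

-46.352

∇E = (4x - 4y + 2, -4x + 22y - 2)
Step 1: at (5, -4), ∇E = (38, -110) → (5, -4) − 0.1·(38, -110) = (1.2, 7)
Step 2: at (1.2, 7), ∇E = (-21.2, 147.2) → (1.2, 7) − 0.1·(-21.2, 147.2) = (3.32, -7.72)
Step 3: at (3.32, -7.72), ∇E = (46.16, -185.12) → (3.32, -7.72) − 0.1·(46.16, -185.12) = (-1.296, 10.792)
∂E/∂x at (-1.296, 10.792) = -46.352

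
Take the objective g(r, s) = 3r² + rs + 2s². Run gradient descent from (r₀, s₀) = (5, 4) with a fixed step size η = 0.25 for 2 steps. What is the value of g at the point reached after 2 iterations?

16.09765625

∇g = (6r + s, r + 4s)
(r₁, s₁) = (5, 4) − 0.25·(34, 21) = (-3.5, -1.25)
(r₂, s₂) = (-3.5, -1.25) − 0.25·(-22.25, -8.5) = (2.0625, 0.875)
g(2.0625, 0.875) = 16.09765625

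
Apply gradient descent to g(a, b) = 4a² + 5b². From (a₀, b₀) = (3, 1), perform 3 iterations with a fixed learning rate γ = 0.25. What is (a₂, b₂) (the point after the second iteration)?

∇g = (8a, 10b)
(a₁, b₁) = (3, 1) − 0.25·(24, 10) = (-3, -1.5)
(a₂, b₂) = (-3, -1.5) − 0.25·(-24, -15) = (3, 2.25)

(3, 2.25)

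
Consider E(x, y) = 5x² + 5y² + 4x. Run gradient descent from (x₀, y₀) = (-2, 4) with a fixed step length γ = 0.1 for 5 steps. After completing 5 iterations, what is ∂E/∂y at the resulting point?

∇E = (10x + 4, 10y)
Step 1: at (-2, 4), ∇E = (-16, 40) → (-2, 4) − 0.1·(-16, 40) = (-0.4, 0)
Step 2: at (-0.4, 0), ∇E = (0, 0) → (-0.4, 0) − 0.1·(0, 0) = (-0.4, 0)
Step 3: at (-0.4, 0), ∇E = (0, 0) → (-0.4, 0) − 0.1·(0, 0) = (-0.4, 0)
Step 4: at (-0.4, 0), ∇E = (0, 0) → (-0.4, 0) − 0.1·(0, 0) = (-0.4, 0)
Step 5: at (-0.4, 0), ∇E = (0, 0) → (-0.4, 0) − 0.1·(0, 0) = (-0.4, 0)
∂E/∂y at (-0.4, 0) = 0

0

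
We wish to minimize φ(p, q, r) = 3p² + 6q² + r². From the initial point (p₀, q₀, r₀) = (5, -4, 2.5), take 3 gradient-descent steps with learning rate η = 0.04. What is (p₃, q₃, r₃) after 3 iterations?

∇φ = (6p, 12q, 2r)
(p₁, q₁, r₁) = (5, -4, 2.5) − 0.04·(30, -48, 5) = (3.8, -2.08, 2.3)
(p₂, q₂, r₂) = (3.8, -2.08, 2.3) − 0.04·(22.8, -24.96, 4.6) = (2.888, -1.0816, 2.116)
(p₃, q₃, r₃) = (2.888, -1.0816, 2.116) − 0.04·(17.328, -12.9792, 4.232) = (2.19488, -0.562432, 1.94672)

(2.19488, -0.562432, 1.94672)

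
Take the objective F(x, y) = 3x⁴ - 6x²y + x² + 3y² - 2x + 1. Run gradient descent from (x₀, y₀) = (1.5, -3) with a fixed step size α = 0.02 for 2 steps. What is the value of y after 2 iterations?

-2.065428

∇F = (12x³ - 12xy + 2x - 2, -6x² + 6y)
(x₁, y₁) = (1.5, -3) − 0.02·(95.5, -31.5) = (-0.41, -2.37)
(x₂, y₂) = (-0.41, -2.37) − 0.02·(-15.307452, -15.2286) = (-0.10385096, -2.065428)
y = -2.065428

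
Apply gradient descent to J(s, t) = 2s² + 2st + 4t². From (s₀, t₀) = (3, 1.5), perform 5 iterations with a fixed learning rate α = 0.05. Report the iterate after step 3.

∇J = (4s + 2t, 2s + 8t)
(s₁, t₁) = (3, 1.5) − 0.05·(15, 18) = (2.25, 0.6)
(s₂, t₂) = (2.25, 0.6) − 0.05·(10.2, 9.3) = (1.74, 0.135)
(s₃, t₃) = (1.74, 0.135) − 0.05·(7.23, 4.56) = (1.3785, -0.093)

(1.3785, -0.093)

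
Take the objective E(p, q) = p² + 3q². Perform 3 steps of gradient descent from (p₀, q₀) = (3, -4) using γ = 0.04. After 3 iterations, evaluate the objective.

14.706791583744

∇E = (2p, 6q)
Step 1: at (3, -4), ∇E = (6, -24) → (3, -4) − 0.04·(6, -24) = (2.76, -3.04)
Step 2: at (2.76, -3.04), ∇E = (5.52, -18.24) → (2.76, -3.04) − 0.04·(5.52, -18.24) = (2.5392, -2.3104)
Step 3: at (2.5392, -2.3104), ∇E = (5.0784, -13.8624) → (2.5392, -2.3104) − 0.04·(5.0784, -13.8624) = (2.336064, -1.755904)
E(2.336064, -1.755904) = 14.706791583744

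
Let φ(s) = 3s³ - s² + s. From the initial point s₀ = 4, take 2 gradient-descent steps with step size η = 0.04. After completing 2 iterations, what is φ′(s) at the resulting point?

φ′(s) = 9s² - 2s + 1
Step 1: φ′(4) = 137; s₁ = 4 − 0.04·137 = -1.48
Step 2: φ′(-1.48) = 23.6736; s₂ = -1.48 − 0.04·23.6736 = -2.426944
φ′(s) at (-2.426944) = 58.864402612224

58.864402612224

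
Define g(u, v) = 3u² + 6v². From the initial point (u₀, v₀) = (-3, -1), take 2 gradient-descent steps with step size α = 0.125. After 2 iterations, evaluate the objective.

0.48046875

∇g = (6u, 12v)
(u₁, v₁) = (-3, -1) − 0.125·(-18, -12) = (-0.75, 0.5)
(u₂, v₂) = (-0.75, 0.5) − 0.125·(-4.5, 6) = (-0.1875, -0.25)
g(-0.1875, -0.25) = 0.48046875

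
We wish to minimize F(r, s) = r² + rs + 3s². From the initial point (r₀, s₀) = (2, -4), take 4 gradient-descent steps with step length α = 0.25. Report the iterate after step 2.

(0.625, -1.25)

∇F = (2r + s, r + 6s)
(r₁, s₁) = (2, -4) − 0.25·(0, -22) = (2, 1.5)
(r₂, s₂) = (2, 1.5) − 0.25·(5.5, 11) = (0.625, -1.25)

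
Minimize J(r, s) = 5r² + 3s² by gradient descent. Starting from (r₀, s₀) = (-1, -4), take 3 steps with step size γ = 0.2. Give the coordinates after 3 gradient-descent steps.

∇J = (10r, 6s)
Step 1: at (-1, -4), ∇J = (-10, -24) → (-1, -4) − 0.2·(-10, -24) = (1, 0.8)
Step 2: at (1, 0.8), ∇J = (10, 4.8) → (1, 0.8) − 0.2·(10, 4.8) = (-1, -0.16)
Step 3: at (-1, -0.16), ∇J = (-10, -0.96) → (-1, -0.16) − 0.2·(-10, -0.96) = (1, 0.032)

(1, 0.032)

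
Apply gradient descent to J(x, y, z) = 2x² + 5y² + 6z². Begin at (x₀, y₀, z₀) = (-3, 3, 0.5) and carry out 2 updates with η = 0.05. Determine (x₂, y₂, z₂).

∇J = (4x, 10y, 12z)
(x₁, y₁, z₁) = (-3, 3, 0.5) − 0.05·(-12, 30, 6) = (-2.4, 1.5, 0.2)
(x₂, y₂, z₂) = (-2.4, 1.5, 0.2) − 0.05·(-9.6, 15, 2.4) = (-1.92, 0.75, 0.08)

(-1.92, 0.75, 0.08)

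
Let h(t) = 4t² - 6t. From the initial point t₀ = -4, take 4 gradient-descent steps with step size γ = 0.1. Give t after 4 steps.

0.7424

h′(t) = 8t - 6
t₁ = -4 − 0.1·(-38) = -0.2
t₂ = -0.2 − 0.1·(-7.6) = 0.56
t₃ = 0.56 − 0.1·(-1.52) = 0.712
t₄ = 0.712 − 0.1·(-0.304) = 0.7424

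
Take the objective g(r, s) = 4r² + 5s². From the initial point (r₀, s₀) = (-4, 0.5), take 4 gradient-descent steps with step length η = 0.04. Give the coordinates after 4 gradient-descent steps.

(-0.85525504, 0.0648)

∇g = (8r, 10s)
(r₁, s₁) = (-4, 0.5) − 0.04·(-32, 5) = (-2.72, 0.3)
(r₂, s₂) = (-2.72, 0.3) − 0.04·(-21.76, 3) = (-1.8496, 0.18)
(r₃, s₃) = (-1.8496, 0.18) − 0.04·(-14.7968, 1.8) = (-1.257728, 0.108)
(r₄, s₄) = (-1.257728, 0.108) − 0.04·(-10.061824, 1.08) = (-0.85525504, 0.0648)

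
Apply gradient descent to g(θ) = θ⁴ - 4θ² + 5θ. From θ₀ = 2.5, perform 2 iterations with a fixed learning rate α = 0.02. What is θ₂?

1.40009

g′(θ) = 4θ³ - 8θ + 5
θ₁ = 2.5 − 0.02·47.5 = 1.55
θ₂ = 1.55 − 0.02·7.4955 = 1.40009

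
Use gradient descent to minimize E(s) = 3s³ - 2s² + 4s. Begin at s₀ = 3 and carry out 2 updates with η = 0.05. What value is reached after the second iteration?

-1.170125

E′(s) = 9s² - 4s + 4
s₁ = 3 − 0.05·73 = -0.65
s₂ = -0.65 − 0.05·10.4025 = -1.170125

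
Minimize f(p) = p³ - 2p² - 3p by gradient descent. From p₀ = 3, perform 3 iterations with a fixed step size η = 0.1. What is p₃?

f′(p) = 3p² - 4p - 3
Step 1: f′(3) = 12; p₁ = 3 − 0.1·12 = 1.8
Step 2: f′(1.8) = -0.48; p₂ = 1.8 − 0.1·(-0.48) = 1.848
Step 3: f′(1.848) = -0.146688; p₃ = 1.848 − 0.1·(-0.146688) = 1.8626688

1.8626688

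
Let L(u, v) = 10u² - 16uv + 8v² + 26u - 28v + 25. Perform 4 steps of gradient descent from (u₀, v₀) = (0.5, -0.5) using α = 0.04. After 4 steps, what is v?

1.0972352

∇L = (20u - 16v + 26, -16u + 16v - 28)
Step 1: at (0.5, -0.5), ∇L = (44, -44) → (0.5, -0.5) − 0.04·(44, -44) = (-1.26, 1.26)
Step 2: at (-1.26, 1.26), ∇L = (-19.36, 12.32) → (-1.26, 1.26) − 0.04·(-19.36, 12.32) = (-0.4856, 0.7672)
Step 3: at (-0.4856, 0.7672), ∇L = (4.0128, -7.9552) → (-0.4856, 0.7672) − 0.04·(4.0128, -7.9552) = (-0.646112, 1.085408)
Step 4: at (-0.646112, 1.085408), ∇L = (-4.288768, -0.29568) → (-0.646112, 1.085408) − 0.04·(-4.288768, -0.29568) = (-0.47456128, 1.0972352)
v = 1.0972352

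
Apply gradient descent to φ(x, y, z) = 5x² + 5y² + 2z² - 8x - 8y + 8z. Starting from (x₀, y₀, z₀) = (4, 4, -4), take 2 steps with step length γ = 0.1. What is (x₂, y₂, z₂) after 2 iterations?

∇φ = (10x - 8, 10y - 8, 4z + 8)
Step 1: at (4, 4, -4), ∇φ = (32, 32, -8) → (4, 4, -4) − 0.1·(32, 32, -8) = (0.8, 0.8, -3.2)
Step 2: at (0.8, 0.8, -3.2), ∇φ = (0, 0, -4.8) → (0.8, 0.8, -3.2) − 0.1·(0, 0, -4.8) = (0.8, 0.8, -2.72)

(0.8, 0.8, -2.72)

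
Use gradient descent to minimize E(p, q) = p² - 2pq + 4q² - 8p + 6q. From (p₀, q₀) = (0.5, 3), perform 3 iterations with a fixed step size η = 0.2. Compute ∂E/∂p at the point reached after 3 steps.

∇E = (2p - 2q - 8, -2p + 8q + 6)
Step 1: at (0.5, 3), ∇E = (-13, 29) → (0.5, 3) − 0.2·(-13, 29) = (3.1, -2.8)
Step 2: at (3.1, -2.8), ∇E = (3.8, -22.6) → (3.1, -2.8) − 0.2·(3.8, -22.6) = (2.34, 1.72)
Step 3: at (2.34, 1.72), ∇E = (-6.76, 15.08) → (2.34, 1.72) − 0.2·(-6.76, 15.08) = (3.692, -1.296)
∂E/∂p at (3.692, -1.296) = 1.976

1.976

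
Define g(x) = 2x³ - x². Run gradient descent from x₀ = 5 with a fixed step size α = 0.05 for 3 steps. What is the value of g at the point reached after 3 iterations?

g′(x) = 6x² - 2x
Step 1: g′(5) = 140; x₁ = 5 − 0.05·140 = -2
Step 2: g′(-2) = 28; x₂ = -2 − 0.05·28 = -3.4
Step 3: g′(-3.4) = 76.16; x₃ = -3.4 − 0.05·76.16 = -7.208
g(-7.208) = -800.942349824

-800.942349824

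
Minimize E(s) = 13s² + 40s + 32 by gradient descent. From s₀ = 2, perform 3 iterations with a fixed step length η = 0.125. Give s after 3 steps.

-41.84375

E′(s) = 26s + 40
Step 1: E′(2) = 92; s₁ = 2 − 0.125·92 = -9.5
Step 2: E′(-9.5) = -207; s₂ = -9.5 − 0.125·(-207) = 16.375
Step 3: E′(16.375) = 465.75; s₃ = 16.375 − 0.125·465.75 = -41.84375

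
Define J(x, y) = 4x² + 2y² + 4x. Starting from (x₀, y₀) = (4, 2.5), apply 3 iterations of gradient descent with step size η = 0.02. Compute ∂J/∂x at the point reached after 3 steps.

21.337344

∇J = (8x + 4, 4y)
(x₁, y₁) = (4, 2.5) − 0.02·(36, 10) = (3.28, 2.3)
(x₂, y₂) = (3.28, 2.3) − 0.02·(30.24, 9.2) = (2.6752, 2.116)
(x₃, y₃) = (2.6752, 2.116) − 0.02·(25.4016, 8.464) = (2.167168, 1.94672)
∂J/∂x at (2.167168, 1.94672) = 21.337344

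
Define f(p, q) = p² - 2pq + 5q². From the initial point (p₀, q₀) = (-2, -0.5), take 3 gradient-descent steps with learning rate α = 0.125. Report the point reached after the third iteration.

(-1.0625, -0.25)

∇f = (2p - 2q, -2p + 10q)
Step 1: at (-2, -0.5), ∇f = (-3, -1) → (-2, -0.5) − 0.125·(-3, -1) = (-1.625, -0.375)
Step 2: at (-1.625, -0.375), ∇f = (-2.5, -0.5) → (-1.625, -0.375) − 0.125·(-2.5, -0.5) = (-1.3125, -0.3125)
Step 3: at (-1.3125, -0.3125), ∇f = (-2, -0.5) → (-1.3125, -0.3125) − 0.125·(-2, -0.5) = (-1.0625, -0.25)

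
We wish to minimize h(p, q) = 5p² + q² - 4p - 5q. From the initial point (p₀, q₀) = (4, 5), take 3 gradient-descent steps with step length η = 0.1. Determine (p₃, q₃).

(0.4, 3.78)

∇h = (10p - 4, 2q - 5)
Step 1: at (4, 5), ∇h = (36, 5) → (4, 5) − 0.1·(36, 5) = (0.4, 4.5)
Step 2: at (0.4, 4.5), ∇h = (0, 4) → (0.4, 4.5) − 0.1·(0, 4) = (0.4, 4.1)
Step 3: at (0.4, 4.1), ∇h = (0, 3.2) → (0.4, 4.1) − 0.1·(0, 3.2) = (0.4, 3.78)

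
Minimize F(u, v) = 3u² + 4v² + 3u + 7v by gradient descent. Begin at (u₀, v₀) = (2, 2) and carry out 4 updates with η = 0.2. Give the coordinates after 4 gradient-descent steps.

(-0.496, -0.5024)

∇F = (6u + 3, 8v + 7)
Step 1: at (2, 2), ∇F = (15, 23) → (2, 2) − 0.2·(15, 23) = (-1, -2.6)
Step 2: at (-1, -2.6), ∇F = (-3, -13.8) → (-1, -2.6) − 0.2·(-3, -13.8) = (-0.4, 0.16)
Step 3: at (-0.4, 0.16), ∇F = (0.6, 8.28) → (-0.4, 0.16) − 0.2·(0.6, 8.28) = (-0.52, -1.496)
Step 4: at (-0.52, -1.496), ∇F = (-0.12, -4.968) → (-0.52, -1.496) − 0.2·(-0.12, -4.968) = (-0.496, -0.5024)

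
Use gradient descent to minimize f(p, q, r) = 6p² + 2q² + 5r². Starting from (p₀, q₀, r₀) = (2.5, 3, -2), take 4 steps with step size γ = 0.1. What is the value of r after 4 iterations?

∇f = (12p, 4q, 10r)
Step 1: at (2.5, 3, -2), ∇f = (30, 12, -20) → (2.5, 3, -2) − 0.1·(30, 12, -20) = (-0.5, 1.8, 0)
Step 2: at (-0.5, 1.8, 0), ∇f = (-6, 7.2, 0) → (-0.5, 1.8, 0) − 0.1·(-6, 7.2, 0) = (0.1, 1.08, 0)
Step 3: at (0.1, 1.08, 0), ∇f = (1.2, 4.32, 0) → (0.1, 1.08, 0) − 0.1·(1.2, 4.32, 0) = (-0.02, 0.648, 0)
Step 4: at (-0.02, 0.648, 0), ∇f = (-0.24, 2.592, 0) → (-0.02, 0.648, 0) − 0.1·(-0.24, 2.592, 0) = (0.004, 0.3888, 0)
r = 0

0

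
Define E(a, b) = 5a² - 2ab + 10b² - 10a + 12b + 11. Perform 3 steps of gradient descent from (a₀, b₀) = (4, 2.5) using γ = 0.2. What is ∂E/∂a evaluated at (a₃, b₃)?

∇E = (10a - 2b - 10, -2a + 20b + 12)
(a₁, b₁) = (4, 2.5) − 0.2·(25, 54) = (-1, -8.3)
(a₂, b₂) = (-1, -8.3) − 0.2·(-3.4, -152) = (-0.32, 22.1)
(a₃, b₃) = (-0.32, 22.1) − 0.2·(-57.4, 454.64) = (11.16, -68.828)
∂E/∂a at (11.16, -68.828) = 239.256

239.256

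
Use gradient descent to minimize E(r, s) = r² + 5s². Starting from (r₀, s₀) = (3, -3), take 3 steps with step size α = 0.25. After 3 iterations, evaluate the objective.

∇E = (2r, 10s)
(r₁, s₁) = (3, -3) − 0.25·(6, -30) = (1.5, 4.5)
(r₂, s₂) = (1.5, 4.5) − 0.25·(3, 45) = (0.75, -6.75)
(r₃, s₃) = (0.75, -6.75) − 0.25·(1.5, -67.5) = (0.375, 10.125)
E(0.375, 10.125) = 512.71875

512.71875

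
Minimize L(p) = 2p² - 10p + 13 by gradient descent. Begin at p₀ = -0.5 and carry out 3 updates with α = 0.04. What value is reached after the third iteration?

L′(p) = 4p - 10
Step 1: L′(-0.5) = -12; p₁ = -0.5 − 0.04·(-12) = -0.02
Step 2: L′(-0.02) = -10.08; p₂ = -0.02 − 0.04·(-10.08) = 0.3832
Step 3: L′(0.3832) = -8.4672; p₃ = 0.3832 − 0.04·(-8.4672) = 0.721888

0.721888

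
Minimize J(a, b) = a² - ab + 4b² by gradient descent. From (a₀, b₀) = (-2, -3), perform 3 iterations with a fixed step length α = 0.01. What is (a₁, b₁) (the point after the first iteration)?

∇J = (2a - b, -a + 8b)
Step 1: at (-2, -3), ∇J = (-1, -22) → (-2, -3) − 0.01·(-1, -22) = (-1.99, -2.78)

(-1.99, -2.78)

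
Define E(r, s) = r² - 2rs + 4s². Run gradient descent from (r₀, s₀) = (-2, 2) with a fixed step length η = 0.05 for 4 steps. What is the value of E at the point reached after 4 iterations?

0.99360688

∇E = (2r - 2s, -2r + 8s)
(r₁, s₁) = (-2, 2) − 0.05·(-8, 20) = (-1.6, 1)
(r₂, s₂) = (-1.6, 1) − 0.05·(-5.2, 11.2) = (-1.34, 0.44)
(r₃, s₃) = (-1.34, 0.44) − 0.05·(-3.56, 6.2) = (-1.162, 0.13)
(r₄, s₄) = (-1.162, 0.13) − 0.05·(-2.584, 3.364) = (-1.0328, -0.0382)
E(-1.0328, -0.0382) = 0.99360688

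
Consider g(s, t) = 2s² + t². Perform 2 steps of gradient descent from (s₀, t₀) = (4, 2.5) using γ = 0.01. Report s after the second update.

3.6864

∇g = (4s, 2t)
Step 1: at (4, 2.5), ∇g = (16, 5) → (4, 2.5) − 0.01·(16, 5) = (3.84, 2.45)
Step 2: at (3.84, 2.45), ∇g = (15.36, 4.9) → (3.84, 2.45) − 0.01·(15.36, 4.9) = (3.6864, 2.401)
s = 3.6864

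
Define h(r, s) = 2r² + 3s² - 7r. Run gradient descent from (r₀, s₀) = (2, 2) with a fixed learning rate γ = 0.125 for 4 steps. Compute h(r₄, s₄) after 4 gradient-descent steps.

-6.12432861328125

∇h = (4r - 7, 6s)
(r₁, s₁) = (2, 2) − 0.125·(1, 12) = (1.875, 0.5)
(r₂, s₂) = (1.875, 0.5) − 0.125·(0.5, 3) = (1.8125, 0.125)
(r₃, s₃) = (1.8125, 0.125) − 0.125·(0.25, 0.75) = (1.78125, 0.03125)
(r₄, s₄) = (1.78125, 0.03125) − 0.125·(0.125, 0.1875) = (1.765625, 0.0078125)
h(1.765625, 0.0078125) = -6.12432861328125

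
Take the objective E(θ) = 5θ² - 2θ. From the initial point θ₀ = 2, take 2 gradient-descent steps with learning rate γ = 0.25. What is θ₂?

E′(θ) = 10θ - 2
Step 1: E′(2) = 18; θ₁ = 2 − 0.25·18 = -2.5
Step 2: E′(-2.5) = -27; θ₂ = -2.5 − 0.25·(-27) = 4.25

4.25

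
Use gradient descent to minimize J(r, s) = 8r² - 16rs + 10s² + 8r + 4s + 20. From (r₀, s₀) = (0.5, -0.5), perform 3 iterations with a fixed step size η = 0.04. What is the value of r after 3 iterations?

-0.764128

∇J = (16r - 16s + 8, -16r + 20s + 4)
(r₁, s₁) = (0.5, -0.5) − 0.04·(24, -14) = (-0.46, 0.06)
(r₂, s₂) = (-0.46, 0.06) − 0.04·(-0.32, 12.56) = (-0.4472, -0.4424)
(r₃, s₃) = (-0.4472, -0.4424) − 0.04·(7.9232, 2.3072) = (-0.764128, -0.534688)
r = -0.764128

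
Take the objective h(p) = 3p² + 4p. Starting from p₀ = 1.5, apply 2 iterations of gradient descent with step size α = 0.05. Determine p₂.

h′(p) = 6p + 4
Step 1: h′(1.5) = 13; p₁ = 1.5 − 0.05·13 = 0.85
Step 2: h′(0.85) = 9.1; p₂ = 0.85 − 0.05·9.1 = 0.395

0.395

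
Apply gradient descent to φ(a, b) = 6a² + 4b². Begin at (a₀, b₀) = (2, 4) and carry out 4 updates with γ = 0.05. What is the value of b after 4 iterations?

∇φ = (12a, 8b)
Step 1: at (2, 4), ∇φ = (24, 32) → (2, 4) − 0.05·(24, 32) = (0.8, 2.4)
Step 2: at (0.8, 2.4), ∇φ = (9.6, 19.2) → (0.8, 2.4) − 0.05·(9.6, 19.2) = (0.32, 1.44)
Step 3: at (0.32, 1.44), ∇φ = (3.84, 11.52) → (0.32, 1.44) − 0.05·(3.84, 11.52) = (0.128, 0.864)
Step 4: at (0.128, 0.864), ∇φ = (1.536, 6.912) → (0.128, 0.864) − 0.05·(1.536, 6.912) = (0.0512, 0.5184)
b = 0.5184

0.5184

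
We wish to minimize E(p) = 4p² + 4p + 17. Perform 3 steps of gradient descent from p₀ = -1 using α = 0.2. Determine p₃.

-0.392

E′(p) = 8p + 4
p₁ = -1 − 0.2·(-4) = -0.2
p₂ = -0.2 − 0.2·2.4 = -0.68
p₃ = -0.68 − 0.2·(-1.44) = -0.392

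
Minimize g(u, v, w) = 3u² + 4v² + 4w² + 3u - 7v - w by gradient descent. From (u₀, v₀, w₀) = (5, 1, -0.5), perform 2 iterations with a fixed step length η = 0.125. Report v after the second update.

∇g = (6u + 3, 8v - 7, 8w - 1)
(u₁, v₁, w₁) = (5, 1, -0.5) − 0.125·(33, 1, -5) = (0.875, 0.875, 0.125)
(u₂, v₂, w₂) = (0.875, 0.875, 0.125) − 0.125·(8.25, 0, 0) = (-0.15625, 0.875, 0.125)
v = 0.875

0.875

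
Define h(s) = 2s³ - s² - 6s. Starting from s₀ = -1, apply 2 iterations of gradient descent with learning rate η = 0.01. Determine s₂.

-1.042824

h′(s) = 6s² - 2s - 6
Step 1: h′(-1) = 2; s₁ = -1 − 0.01·2 = -1.02
Step 2: h′(-1.02) = 2.2824; s₂ = -1.02 − 0.01·2.2824 = -1.042824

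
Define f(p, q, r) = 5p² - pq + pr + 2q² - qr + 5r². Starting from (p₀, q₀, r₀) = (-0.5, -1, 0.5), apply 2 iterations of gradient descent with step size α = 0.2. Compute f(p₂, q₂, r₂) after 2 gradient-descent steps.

1.4384

∇f = (10p - q + r, -p + 4q - r, p - q + 10r)
(p₁, q₁, r₁) = (-0.5, -1, 0.5) − 0.2·(-3.5, -4, 5.5) = (0.2, -0.2, -0.6)
(p₂, q₂, r₂) = (0.2, -0.2, -0.6) − 0.2·(1.6, -0.4, -5.6) = (-0.12, -0.12, 0.52)
f(-0.12, -0.12, 0.52) = 1.4384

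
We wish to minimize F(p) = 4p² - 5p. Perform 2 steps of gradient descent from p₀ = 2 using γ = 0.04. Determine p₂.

F′(p) = 8p - 5
Step 1: F′(2) = 11; p₁ = 2 − 0.04·11 = 1.56
Step 2: F′(1.56) = 7.48; p₂ = 1.56 − 0.04·7.48 = 1.2608

1.2608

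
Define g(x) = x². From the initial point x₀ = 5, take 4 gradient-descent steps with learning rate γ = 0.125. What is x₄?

g′(x) = 2x
x₁ = 5 − 0.125·10 = 3.75
x₂ = 3.75 − 0.125·7.5 = 2.8125
x₃ = 2.8125 − 0.125·5.625 = 2.109375
x₄ = 2.109375 − 0.125·4.21875 = 1.58203125

1.58203125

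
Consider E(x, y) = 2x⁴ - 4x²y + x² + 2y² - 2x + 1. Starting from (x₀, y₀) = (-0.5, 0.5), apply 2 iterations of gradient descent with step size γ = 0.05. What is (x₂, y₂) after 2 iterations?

∇E = (8x³ - 8xy + 2x - 2, -4x² + 4y)
Step 1: at (-0.5, 0.5), ∇E = (-2, 1) → (-0.5, 0.5) − 0.05·(-2, 1) = (-0.4, 0.45)
Step 2: at (-0.4, 0.45), ∇E = (-1.872, 1.16) → (-0.4, 0.45) − 0.05·(-1.872, 1.16) = (-0.3064, 0.392)

(-0.3064, 0.392)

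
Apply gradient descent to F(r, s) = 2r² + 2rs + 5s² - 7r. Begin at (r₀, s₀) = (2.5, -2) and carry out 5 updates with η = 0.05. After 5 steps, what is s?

∇F = (4r + 2s - 7, 2r + 10s)
(r₁, s₁) = (2.5, -2) − 0.05·(-1, -15) = (2.55, -1.25)
(r₂, s₂) = (2.55, -1.25) − 0.05·(0.7, -7.4) = (2.515, -0.88)
(r₃, s₃) = (2.515, -0.88) − 0.05·(1.3, -3.77) = (2.45, -0.6915)
(r₄, s₄) = (2.45, -0.6915) − 0.05·(1.417, -2.015) = (2.37915, -0.59075)
(r₅, s₅) = (2.37915, -0.59075) − 0.05·(1.3351, -1.1492) = (2.312395, -0.53329)
s = -0.53329

-0.53329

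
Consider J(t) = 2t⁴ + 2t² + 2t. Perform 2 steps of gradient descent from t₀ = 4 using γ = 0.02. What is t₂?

39.88736

J′(t) = 8t³ + 4t + 2
t₁ = 4 − 0.02·530 = -6.6
t₂ = -6.6 − 0.02·(-2324.368) = 39.88736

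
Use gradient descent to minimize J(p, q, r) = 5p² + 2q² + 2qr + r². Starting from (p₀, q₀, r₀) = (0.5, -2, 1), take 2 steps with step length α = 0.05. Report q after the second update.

∇J = (10p, 4q + 2r, 2q + 2r)
Step 1: at (0.5, -2, 1), ∇J = (5, -6, -2) → (0.5, -2, 1) − 0.05·(5, -6, -2) = (0.25, -1.7, 1.1)
Step 2: at (0.25, -1.7, 1.1), ∇J = (2.5, -4.6, -1.2) → (0.25, -1.7, 1.1) − 0.05·(2.5, -4.6, -1.2) = (0.125, -1.47, 1.16)
q = -1.47

-1.47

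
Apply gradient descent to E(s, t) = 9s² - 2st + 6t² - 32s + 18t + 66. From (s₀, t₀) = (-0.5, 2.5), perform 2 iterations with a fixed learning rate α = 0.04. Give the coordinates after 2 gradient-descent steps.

∇E = (18s - 2t - 32, -2s + 12t + 18)
Step 1: at (-0.5, 2.5), ∇E = (-46, 49) → (-0.5, 2.5) − 0.04·(-46, 49) = (1.34, 0.54)
Step 2: at (1.34, 0.54), ∇E = (-8.96, 21.8) → (1.34, 0.54) − 0.04·(-8.96, 21.8) = (1.6984, -0.332)

(1.6984, -0.332)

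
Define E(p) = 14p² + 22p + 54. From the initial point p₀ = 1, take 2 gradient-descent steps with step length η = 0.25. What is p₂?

E′(p) = 28p + 22
p₁ = 1 − 0.25·50 = -11.5
p₂ = -11.5 − 0.25·(-300) = 63.5

63.5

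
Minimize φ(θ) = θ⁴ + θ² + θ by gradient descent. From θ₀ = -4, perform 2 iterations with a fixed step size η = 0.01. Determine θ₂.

φ′(θ) = 4θ³ + 2θ + 1
Step 1: φ′(-4) = -263; θ₁ = -4 − 0.01·(-263) = -1.37
Step 2: φ′(-1.37) = -12.025412; θ₂ = -1.37 − 0.01·(-12.025412) = -1.24974588

-1.24974588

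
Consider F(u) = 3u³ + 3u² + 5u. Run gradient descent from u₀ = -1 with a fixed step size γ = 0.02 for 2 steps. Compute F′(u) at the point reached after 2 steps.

F′(u) = 9u² + 6u + 5
u₁ = -1 − 0.02·8 = -1.16
u₂ = -1.16 − 0.02·10.1504 = -1.363008
F′(u) at (-1.363008) = 13.542069272576

13.542069272576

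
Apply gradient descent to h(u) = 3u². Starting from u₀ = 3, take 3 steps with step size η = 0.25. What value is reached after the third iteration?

-0.375

h′(u) = 6u
u₁ = 3 − 0.25·18 = -1.5
u₂ = -1.5 − 0.25·(-9) = 0.75
u₃ = 0.75 − 0.25·4.5 = -0.375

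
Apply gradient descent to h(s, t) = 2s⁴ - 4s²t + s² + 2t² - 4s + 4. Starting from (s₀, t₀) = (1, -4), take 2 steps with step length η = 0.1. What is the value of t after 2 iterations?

∇h = (8s³ - 8st + 2s - 4, -4s² + 4t)
Step 1: at (1, -4), ∇h = (38, -20) → (1, -4) − 0.1·(38, -20) = (-2.8, -2)
Step 2: at (-2.8, -2), ∇h = (-230.016, -39.36) → (-2.8, -2) − 0.1·(-230.016, -39.36) = (20.2016, 1.936)
t = 1.936

1.936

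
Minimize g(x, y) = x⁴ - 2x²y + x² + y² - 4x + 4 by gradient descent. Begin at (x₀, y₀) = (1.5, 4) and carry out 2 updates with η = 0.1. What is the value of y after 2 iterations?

∇g = (4x³ - 4xy + 2x - 4, -2x² + 2y)
(x₁, y₁) = (1.5, 4) − 0.1·(-11.5, 3.5) = (2.65, 3.65)
(x₂, y₂) = (2.65, 3.65) − 0.1·(37.0485, -6.745) = (-1.05485, 4.3245)
y = 4.3245

4.3245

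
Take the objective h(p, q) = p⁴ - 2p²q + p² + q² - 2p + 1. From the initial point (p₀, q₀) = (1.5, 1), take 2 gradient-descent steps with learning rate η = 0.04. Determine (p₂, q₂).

∇h = (4p³ - 4pq + 2p - 2, -2p² + 2q)
(p₁, q₁) = (1.5, 1) − 0.04·(8.5, -2.5) = (1.16, 1.1)
(p₂, q₂) = (1.16, 1.1) − 0.04·(1.459584, -0.4912) = (1.10161664, 1.119648)

(1.10161664, 1.119648)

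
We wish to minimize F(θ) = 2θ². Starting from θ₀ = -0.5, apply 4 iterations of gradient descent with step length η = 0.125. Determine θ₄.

F′(θ) = 4θ
θ₁ = -0.5 − 0.125·(-2) = -0.25
θ₂ = -0.25 − 0.125·(-1) = -0.125
θ₃ = -0.125 − 0.125·(-0.5) = -0.0625
θ₄ = -0.0625 − 0.125·(-0.25) = -0.03125

-0.03125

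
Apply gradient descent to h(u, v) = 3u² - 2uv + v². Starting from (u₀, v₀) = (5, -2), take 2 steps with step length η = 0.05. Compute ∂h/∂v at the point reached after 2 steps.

-6.04

∇h = (6u - 2v, -2u + 2v)
(u₁, v₁) = (5, -2) − 0.05·(34, -14) = (3.3, -1.3)
(u₂, v₂) = (3.3, -1.3) − 0.05·(22.4, -9.2) = (2.18, -0.84)
∂h/∂v at (2.18, -0.84) = -6.04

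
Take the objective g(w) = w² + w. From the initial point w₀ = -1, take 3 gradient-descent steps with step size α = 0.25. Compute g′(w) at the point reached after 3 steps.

g′(w) = 2w + 1
Step 1: g′(-1) = -1; w₁ = -1 − 0.25·(-1) = -0.75
Step 2: g′(-0.75) = -0.5; w₂ = -0.75 − 0.25·(-0.5) = -0.625
Step 3: g′(-0.625) = -0.25; w₃ = -0.625 − 0.25·(-0.25) = -0.5625
g′(w) at (-0.5625) = -0.125

-0.125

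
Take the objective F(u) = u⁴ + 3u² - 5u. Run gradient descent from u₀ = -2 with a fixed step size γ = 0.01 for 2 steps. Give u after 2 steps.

F′(u) = 4u³ + 6u - 5
Step 1: F′(-2) = -49; u₁ = -2 − 0.01·(-49) = -1.51
Step 2: F′(-1.51) = -27.831804; u₂ = -1.51 − 0.01·(-27.831804) = -1.23168196

-1.23168196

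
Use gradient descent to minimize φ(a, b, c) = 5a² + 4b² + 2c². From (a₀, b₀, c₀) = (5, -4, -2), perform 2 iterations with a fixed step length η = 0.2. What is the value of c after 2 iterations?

-0.08

∇φ = (10a, 8b, 4c)
(a₁, b₁, c₁) = (5, -4, -2) − 0.2·(50, -32, -8) = (-5, 2.4, -0.4)
(a₂, b₂, c₂) = (-5, 2.4, -0.4) − 0.2·(-50, 19.2, -1.6) = (5, -1.44, -0.08)
c = -0.08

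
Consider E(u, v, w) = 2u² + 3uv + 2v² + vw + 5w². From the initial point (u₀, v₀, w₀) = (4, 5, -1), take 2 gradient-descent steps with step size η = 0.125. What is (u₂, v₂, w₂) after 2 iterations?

(-0.359375, 0.5625, -0.046875)

∇E = (4u + 3v, 3u + 4v + w, v + 10w)
(u₁, v₁, w₁) = (4, 5, -1) − 0.125·(31, 31, -5) = (0.125, 1.125, -0.375)
(u₂, v₂, w₂) = (0.125, 1.125, -0.375) − 0.125·(3.875, 4.5, -2.625) = (-0.359375, 0.5625, -0.046875)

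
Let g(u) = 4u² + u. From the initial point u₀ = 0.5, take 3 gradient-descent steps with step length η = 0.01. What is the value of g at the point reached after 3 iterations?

0.8849296896

g′(u) = 8u + 1
u₁ = 0.5 − 0.01·5 = 0.45
u₂ = 0.45 − 0.01·4.6 = 0.404
u₃ = 0.404 − 0.01·4.232 = 0.36168
g(0.36168) = 0.8849296896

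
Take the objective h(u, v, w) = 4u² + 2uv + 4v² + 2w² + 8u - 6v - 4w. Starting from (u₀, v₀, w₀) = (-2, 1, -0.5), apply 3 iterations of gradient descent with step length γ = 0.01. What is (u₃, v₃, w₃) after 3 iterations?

∇h = (8u + 2v + 8, 2u + 8v - 6, 4w - 4)
(u₁, v₁, w₁) = (-2, 1, -0.5) − 0.01·(-6, -2, -6) = (-1.94, 1.02, -0.44)
(u₂, v₂, w₂) = (-1.94, 1.02, -0.44) − 0.01·(-5.48, -1.72, -5.76) = (-1.8852, 1.0372, -0.3824)
(u₃, v₃, w₃) = (-1.8852, 1.0372, -0.3824) − 0.01·(-5.0072, -1.4728, -5.5296) = (-1.835128, 1.051928, -0.327104)

(-1.835128, 1.051928, -0.327104)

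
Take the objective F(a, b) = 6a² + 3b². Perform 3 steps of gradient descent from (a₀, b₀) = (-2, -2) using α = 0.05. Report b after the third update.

∇F = (12a, 6b)
(a₁, b₁) = (-2, -2) − 0.05·(-24, -12) = (-0.8, -1.4)
(a₂, b₂) = (-0.8, -1.4) − 0.05·(-9.6, -8.4) = (-0.32, -0.98)
(a₃, b₃) = (-0.32, -0.98) − 0.05·(-3.84, -5.88) = (-0.128, -0.686)
b = -0.686

-0.686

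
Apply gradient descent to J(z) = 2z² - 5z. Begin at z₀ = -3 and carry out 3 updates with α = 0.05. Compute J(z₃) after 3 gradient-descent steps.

J′(z) = 4z - 5
z₁ = -3 − 0.05·(-17) = -2.15
z₂ = -2.15 − 0.05·(-13.6) = -1.47
z₃ = -1.47 − 0.05·(-10.88) = -0.926
J(-0.926) = 6.344952

6.344952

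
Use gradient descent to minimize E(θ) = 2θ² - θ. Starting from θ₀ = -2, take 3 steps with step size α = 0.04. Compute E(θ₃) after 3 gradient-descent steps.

3.431892570112

E′(θ) = 4θ - 1
Step 1: E′(-2) = -9; θ₁ = -2 − 0.04·(-9) = -1.64
Step 2: E′(-1.64) = -7.56; θ₂ = -1.64 − 0.04·(-7.56) = -1.3376
Step 3: E′(-1.3376) = -6.3504; θ₃ = -1.3376 − 0.04·(-6.3504) = -1.083584
E(-1.083584) = 3.431892570112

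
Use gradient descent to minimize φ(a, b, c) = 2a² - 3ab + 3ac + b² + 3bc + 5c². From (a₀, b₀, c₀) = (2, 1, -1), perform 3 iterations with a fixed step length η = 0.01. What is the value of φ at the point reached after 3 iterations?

-2.458845455057

∇φ = (4a - 3b + 3c, -3a + 2b + 3c, 3a + 3b + 10c)
Step 1: at (2, 1, -1), ∇φ = (2, -7, -1) → (2, 1, -1) − 0.01·(2, -7, -1) = (1.98, 1.07, -0.99)
Step 2: at (1.98, 1.07, -0.99), ∇φ = (1.74, -6.77, -0.75) → (1.98, 1.07, -0.99) − 0.01·(1.74, -6.77, -0.75) = (1.9626, 1.1377, -0.9825)
Step 3: at (1.9626, 1.1377, -0.9825), ∇φ = (1.4898, -6.5599, -0.5241) → (1.9626, 1.1377, -0.9825) − 0.01·(1.4898, -6.5599, -0.5241) = (1.947702, 1.203299, -0.977259)
φ(1.947702, 1.203299, -0.977259) = -2.458845455057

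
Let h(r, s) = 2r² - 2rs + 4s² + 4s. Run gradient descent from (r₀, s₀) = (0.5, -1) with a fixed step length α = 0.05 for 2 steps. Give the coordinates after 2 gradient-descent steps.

∇h = (4r - 2s, -2r + 8s + 4)
Step 1: at (0.5, -1), ∇h = (4, -5) → (0.5, -1) − 0.05·(4, -5) = (0.3, -0.75)
Step 2: at (0.3, -0.75), ∇h = (2.7, -2.6) → (0.3, -0.75) − 0.05·(2.7, -2.6) = (0.165, -0.62)

(0.165, -0.62)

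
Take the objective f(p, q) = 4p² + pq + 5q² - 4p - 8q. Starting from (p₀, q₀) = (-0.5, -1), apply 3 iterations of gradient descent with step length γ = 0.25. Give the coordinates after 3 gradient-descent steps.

(3.625, 8.2265625)

∇f = (8p + q - 4, p + 10q - 8)
(p₁, q₁) = (-0.5, -1) − 0.25·(-9, -18.5) = (1.75, 3.625)
(p₂, q₂) = (1.75, 3.625) − 0.25·(13.625, 30) = (-1.65625, -3.875)
(p₃, q₃) = (-1.65625, -3.875) − 0.25·(-21.125, -48.40625) = (3.625, 8.2265625)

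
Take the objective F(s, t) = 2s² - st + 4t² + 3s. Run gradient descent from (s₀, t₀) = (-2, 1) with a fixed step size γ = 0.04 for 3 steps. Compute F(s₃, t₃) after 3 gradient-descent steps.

0.146130485248

∇F = (4s - t + 3, -s + 8t)
Step 1: at (-2, 1), ∇F = (-6, 10) → (-2, 1) − 0.04·(-6, 10) = (-1.76, 0.6)
Step 2: at (-1.76, 0.6), ∇F = (-4.64, 6.56) → (-1.76, 0.6) − 0.04·(-4.64, 6.56) = (-1.5744, 0.3376)
Step 3: at (-1.5744, 0.3376), ∇F = (-3.6352, 4.2752) → (-1.5744, 0.3376) − 0.04·(-3.6352, 4.2752) = (-1.428992, 0.166592)
F(-1.428992, 0.166592) = 0.146130485248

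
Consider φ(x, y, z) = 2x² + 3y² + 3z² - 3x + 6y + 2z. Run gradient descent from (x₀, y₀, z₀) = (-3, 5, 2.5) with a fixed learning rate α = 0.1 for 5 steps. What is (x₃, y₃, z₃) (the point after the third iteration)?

(-0.06, -0.616, -0.152)

∇φ = (4x - 3, 6y + 6, 6z + 2)
Step 1: at (-3, 5, 2.5), ∇φ = (-15, 36, 17) → (-3, 5, 2.5) − 0.1·(-15, 36, 17) = (-1.5, 1.4, 0.8)
Step 2: at (-1.5, 1.4, 0.8), ∇φ = (-9, 14.4, 6.8) → (-1.5, 1.4, 0.8) − 0.1·(-9, 14.4, 6.8) = (-0.6, -0.04, 0.12)
Step 3: at (-0.6, -0.04, 0.12), ∇φ = (-5.4, 5.76, 2.72) → (-0.6, -0.04, 0.12) − 0.1·(-5.4, 5.76, 2.72) = (-0.06, -0.616, -0.152)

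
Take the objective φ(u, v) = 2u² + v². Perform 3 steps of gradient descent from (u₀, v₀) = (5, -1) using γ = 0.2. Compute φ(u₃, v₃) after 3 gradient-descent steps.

0.049856

∇φ = (4u, 2v)
(u₁, v₁) = (5, -1) − 0.2·(20, -2) = (1, -0.6)
(u₂, v₂) = (1, -0.6) − 0.2·(4, -1.2) = (0.2, -0.36)
(u₃, v₃) = (0.2, -0.36) − 0.2·(0.8, -0.72) = (0.04, -0.216)
φ(0.04, -0.216) = 0.049856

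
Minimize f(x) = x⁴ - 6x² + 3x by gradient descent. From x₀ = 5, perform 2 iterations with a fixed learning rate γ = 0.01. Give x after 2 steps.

0.60099228

f′(x) = 4x³ - 12x + 3
Step 1: f′(5) = 443; x₁ = 5 − 0.01·443 = 0.57
Step 2: f′(0.57) = -3.099228; x₂ = 0.57 − 0.01·(-3.099228) = 0.60099228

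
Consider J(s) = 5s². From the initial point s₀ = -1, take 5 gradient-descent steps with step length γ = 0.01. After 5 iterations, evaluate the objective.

J′(s) = 10s
Step 1: J′(-1) = -10; s₁ = -1 − 0.01·(-10) = -0.9
Step 2: J′(-0.9) = -9; s₂ = -0.9 − 0.01·(-9) = -0.81
Step 3: J′(-0.81) = -8.1; s₃ = -0.81 − 0.01·(-8.1) = -0.729
Step 4: J′(-0.729) = -7.29; s₄ = -0.729 − 0.01·(-7.29) = -0.6561
Step 5: J′(-0.6561) = -6.561; s₅ = -0.6561 − 0.01·(-6.561) = -0.59049
J(-0.59049) = 1.7433922005

1.7433922005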